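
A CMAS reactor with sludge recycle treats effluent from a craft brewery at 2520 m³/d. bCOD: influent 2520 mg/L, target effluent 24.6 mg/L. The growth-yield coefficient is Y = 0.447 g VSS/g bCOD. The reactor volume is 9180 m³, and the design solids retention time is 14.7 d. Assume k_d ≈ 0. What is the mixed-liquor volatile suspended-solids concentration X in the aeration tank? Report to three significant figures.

X ≈ 4500 mg/L

X = Y·Q·ΔS·θ_c / V = 0.447 × 2520 × (2520 − 24.6) × 14.7 / 9180 = 4501 mg/L.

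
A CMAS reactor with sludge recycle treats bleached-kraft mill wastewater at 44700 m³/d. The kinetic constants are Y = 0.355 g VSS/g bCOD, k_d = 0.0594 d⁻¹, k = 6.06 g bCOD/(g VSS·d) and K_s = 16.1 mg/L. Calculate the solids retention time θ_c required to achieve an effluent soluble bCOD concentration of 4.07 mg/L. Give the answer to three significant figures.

θ_c ≈ 2.67 d

At the target effluent, Y k S/(K_s+S) = 0.355×6.06×4.07/20.17 = 0.4341 d⁻¹.
1/θ_c = 0.4341 − 0.0594 = 0.3747 d⁻¹, so θ_c = 2.669 d.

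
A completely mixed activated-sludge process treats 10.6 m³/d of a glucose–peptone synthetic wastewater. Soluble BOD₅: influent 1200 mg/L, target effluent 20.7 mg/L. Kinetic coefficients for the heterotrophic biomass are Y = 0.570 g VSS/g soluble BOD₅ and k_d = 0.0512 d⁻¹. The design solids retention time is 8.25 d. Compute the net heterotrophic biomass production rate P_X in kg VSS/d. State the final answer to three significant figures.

P_X ≈ 5.01 kg VSS/d

Observed yield with endogenous decay: Y_obs = Y / (1 + k_d·θ_c) = 0.570 / (1 + 0.0512 × 8.25) = 0.570 / 1.422 = 0.4007 g VSS/g soluble BOD₅.
ΔS = 1200 − 20.7 = 1179 mg/L, so the substrate removal rate is 10.6 × 1179/1000 = 12.50 kg soluble BOD₅/d.
P_X = Y_obs · Q(S₀ − S) = 0.4007 × 12.50 = 5.009 kg VSS/d.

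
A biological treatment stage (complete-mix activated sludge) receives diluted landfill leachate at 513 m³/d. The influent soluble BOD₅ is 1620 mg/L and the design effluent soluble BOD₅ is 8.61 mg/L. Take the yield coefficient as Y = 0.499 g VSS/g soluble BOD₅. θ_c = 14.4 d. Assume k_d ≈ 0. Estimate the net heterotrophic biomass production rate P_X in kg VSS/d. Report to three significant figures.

P_X ≈ 412 kg VSS/d

Since k_d ≈ 0, Y_obs = Y = 0.499 g VSS/g soluble BOD₅.
Q·(S₀ − S) = 513 × (1620 − 8.61) × 10⁻³ = 826.6 kg/d removed.
P_X = Y_obs · Q(S₀ − S) = 0.4990 × 826.6 = 412.5 kg VSS/d.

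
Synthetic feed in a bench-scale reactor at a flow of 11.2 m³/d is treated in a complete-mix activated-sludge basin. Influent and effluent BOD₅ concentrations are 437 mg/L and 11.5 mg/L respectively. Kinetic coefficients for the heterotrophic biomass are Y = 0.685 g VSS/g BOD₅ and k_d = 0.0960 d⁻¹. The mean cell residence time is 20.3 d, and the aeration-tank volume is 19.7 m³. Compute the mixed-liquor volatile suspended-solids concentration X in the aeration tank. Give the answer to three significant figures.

From V·X·(1 + k_d·θ_c) = Y·Q·(S₀ − S)·θ_c: X = 0.685 × 11.2 × (437 − 11.5) × 20.3 / [19.7 × (1 + 0.0960 × 20.3)] = 1141 mg/L.

X ≈ 1140 mg/L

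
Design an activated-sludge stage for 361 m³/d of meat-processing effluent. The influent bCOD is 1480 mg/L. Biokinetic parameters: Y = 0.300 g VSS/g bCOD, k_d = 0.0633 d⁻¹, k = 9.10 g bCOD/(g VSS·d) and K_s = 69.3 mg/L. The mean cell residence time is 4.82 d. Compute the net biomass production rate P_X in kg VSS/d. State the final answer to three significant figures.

From the Monod/SRT balance for a CMAS, S = K_s·(1+k_d θ_c)/[θ_c·(Y k − k_d) − 1] = 69.3 × (1 + 0.0633 × 4.82) / [4.82 × (0.300 × 9.10 − 0.0633) − 1] = 90.44 / 11.85 = 7.630 mg/L.
Y_obs = Y / (1 + k_d θ_c) = 0.300 / (1 + 0.0633 × 4.82) = 0.300 / 1.305 = 0.2299.
Mass of bCOD removed per day: Q(S₀ − S) = 361 × 1472 g/m³ = 531.5 kg/d.
P_X = Y_obs · Q(S₀ − S) = 0.2299 × 531.5 = 122.2 kg VSS/d.

P_X ≈ 122 kg VSS/d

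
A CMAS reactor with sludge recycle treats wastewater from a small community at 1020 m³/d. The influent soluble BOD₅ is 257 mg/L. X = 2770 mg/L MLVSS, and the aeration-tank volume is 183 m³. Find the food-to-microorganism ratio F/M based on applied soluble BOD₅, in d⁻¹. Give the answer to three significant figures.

F/M ≈ 0.517 d⁻¹

F/M = Q·S₀ / (V·X) = 1020 × 257 / (183.0 × 2770) = 0.5171 g soluble BOD₅·(g VSS·d)⁻¹.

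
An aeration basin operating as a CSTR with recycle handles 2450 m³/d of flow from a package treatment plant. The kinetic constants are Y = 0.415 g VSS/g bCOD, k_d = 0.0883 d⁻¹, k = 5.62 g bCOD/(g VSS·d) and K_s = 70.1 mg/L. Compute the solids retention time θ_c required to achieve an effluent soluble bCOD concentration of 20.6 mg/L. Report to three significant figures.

θ_c ≈ 2.27 d

At the target effluent, Y k S/(K_s+S) = 0.415×5.62×20.6/90.70 = 0.5297 d⁻¹.
θ_c = 1/(μ − k_d) = 1/(0.5297 − 0.0883) = 1/0.4414 = 2.265 d.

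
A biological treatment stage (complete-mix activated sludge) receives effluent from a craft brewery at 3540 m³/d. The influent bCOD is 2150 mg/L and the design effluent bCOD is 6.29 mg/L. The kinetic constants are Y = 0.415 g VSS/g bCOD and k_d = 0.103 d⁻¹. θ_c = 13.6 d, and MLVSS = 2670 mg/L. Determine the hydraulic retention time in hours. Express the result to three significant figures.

τ ≈ 45.3 h

Rearranging the biomass balance for a CMAS with decay, V = Y·Q·ΔS·θ_c / [X·(1+k_d θ_c)] = 0.415 × 3540 × (2150 − 6.29) × 13.6 / [2670 × (1 + 0.103 × 13.6)] = 4.28×10^7 / 6410 = 6682 m³.
τ = V/Q = 6682/3540 = 1.887 d, or 45.30 h.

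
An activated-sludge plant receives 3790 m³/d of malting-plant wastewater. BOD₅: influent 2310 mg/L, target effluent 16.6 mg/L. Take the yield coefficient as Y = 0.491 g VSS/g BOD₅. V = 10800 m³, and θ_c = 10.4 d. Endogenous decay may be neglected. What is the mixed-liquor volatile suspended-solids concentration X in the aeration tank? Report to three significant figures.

X ≈ 4110 mg/L

Without decay, X = Y Q (S₀−S) θ_c / V = 0.491 × 3790 × (2310 − 16.6) × 10.4 / 10800 = 4110 mg/L.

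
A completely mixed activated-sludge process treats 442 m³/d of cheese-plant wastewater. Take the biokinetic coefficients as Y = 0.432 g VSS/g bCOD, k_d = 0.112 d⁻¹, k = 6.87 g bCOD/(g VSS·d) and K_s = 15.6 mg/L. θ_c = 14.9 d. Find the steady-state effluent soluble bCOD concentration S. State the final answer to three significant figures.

S ≈ 1.00 mg/L

For a completely mixed reactor with recycle the Lawrence–McCarty relation gives S = K_s·(1 + k_d·θ_c) / [θ_c·(Y·k − k_d) − 1] = 15.6 × (1 + 0.112 × 14.9) / [14.9 × (0.432 × 6.87 − 0.112) − 1] = 41.63 / 41.55 = 1.002 mg/L.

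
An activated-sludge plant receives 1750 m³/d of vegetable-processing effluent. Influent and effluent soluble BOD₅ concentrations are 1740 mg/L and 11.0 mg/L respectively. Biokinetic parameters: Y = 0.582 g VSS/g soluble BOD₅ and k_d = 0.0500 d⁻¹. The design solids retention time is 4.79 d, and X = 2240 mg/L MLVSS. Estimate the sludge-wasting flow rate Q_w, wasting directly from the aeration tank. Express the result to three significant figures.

Steady-state biomass mass balance: V·X·(1 + k_d·θ_c) = Y·Q·(S₀ − S)·θ_c, so V = 0.582 × 1750 × (1740 − 11.0) × 4.79 / [2240 × (1 + 0.0500 × 4.79)] = 8.44×10^6 / 2776 = 3038 m³.
Wasting from the aeration tank: Q_w = V / θ_c = 3038 / 4.79 = 634.3 m³/d.

Q_w ≈ 634 m³/d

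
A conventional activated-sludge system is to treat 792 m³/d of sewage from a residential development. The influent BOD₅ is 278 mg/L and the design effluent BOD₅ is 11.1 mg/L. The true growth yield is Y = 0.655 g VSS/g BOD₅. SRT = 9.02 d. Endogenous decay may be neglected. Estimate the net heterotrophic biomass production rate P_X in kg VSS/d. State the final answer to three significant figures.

Since k_d ≈ 0, Y_obs = Y = 0.655 g VSS/g BOD₅.
Q·(S₀ − S) = 792 × (278 − 11.1) × 10⁻³ = 211.4 kg/d removed.
So the net sludge growth is P_X = 0.6550 × 211.4 = 138.5 kg VSS/d.

P_X ≈ 138 kg VSS/d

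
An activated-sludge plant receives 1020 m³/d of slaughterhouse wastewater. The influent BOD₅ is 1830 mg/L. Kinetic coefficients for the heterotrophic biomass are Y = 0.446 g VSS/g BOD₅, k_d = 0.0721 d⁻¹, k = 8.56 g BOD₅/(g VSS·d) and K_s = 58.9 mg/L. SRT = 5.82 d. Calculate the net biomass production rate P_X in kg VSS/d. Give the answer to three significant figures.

For a completely mixed reactor with recycle the Lawrence–McCarty relation gives S = K_s·(1 + k_d·θ_c) / [θ_c·(Y·k − k_d) − 1] = 58.9 × (1 + 0.0721 × 5.82) / [5.82 × (0.446 × 8.56 − 0.0721) − 1] = 83.62 / 20.80 = 4.020 mg/L.
Correct the yield for decay: Y_obs = Y/(1 + k_d θ_c) = 0.446 / (1 + 0.0721 × 5.82) = 0.446 / 1.420 = 0.3142.
Substrate removed = Q·(S₀ − S) = 1020 m³/d × (1830 − 4.02) g/m³ = 1.86×10^6 g/d = 1862 kg/d.
Net biomass production P_X = Y_obs × Q·(S₀ − S) = 0.3142 × 1862 = 585.1 kg VSS/d.

P_X ≈ 585 kg VSS/d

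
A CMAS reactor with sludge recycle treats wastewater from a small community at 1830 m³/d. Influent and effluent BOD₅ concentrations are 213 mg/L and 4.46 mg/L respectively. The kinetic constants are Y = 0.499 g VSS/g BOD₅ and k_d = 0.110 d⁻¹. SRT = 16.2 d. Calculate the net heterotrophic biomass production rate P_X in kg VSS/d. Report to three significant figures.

P_X ≈ 68.5 kg VSS/d

Y_obs = Y / (1 + k_d θ_c) = 0.499 / (1 + 0.110 × 16.2) = 0.499 / 2.782 = 0.1794.
Q·(S₀ − S) = 1830 × (213 − 4.46) × 10⁻³ = 381.6 kg/d removed.
Biomass produced: P_X = Y_obs·Q·ΔS = 0.1794 × 381.6 ≈ 68.45 kg VSS/d.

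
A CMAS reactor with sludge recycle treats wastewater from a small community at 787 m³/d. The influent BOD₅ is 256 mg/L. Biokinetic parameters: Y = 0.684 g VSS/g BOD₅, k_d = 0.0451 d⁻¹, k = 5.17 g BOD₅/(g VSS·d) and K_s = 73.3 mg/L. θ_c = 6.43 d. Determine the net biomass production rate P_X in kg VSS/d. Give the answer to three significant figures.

For a completely mixed reactor with recycle the Lawrence–McCarty relation gives S = K_s·(1 + k_d·θ_c) / [θ_c·(Y·k − k_d) − 1] = 73.3 × (1 + 0.0451 × 6.43) / [6.43 × (0.684 × 5.17 − 0.0451) − 1] = 94.56 / 21.45 = 4.409 mg/L.
Observed yield with endogenous decay: Y_obs = Y / (1 + k_d·θ_c) = 0.684 / (1 + 0.0451 × 6.43) = 0.684 / 1.290 = 0.5302 g VSS/g BOD₅.
Mass of BOD₅ removed per day: Q(S₀ − S) = 787 × 251.6 g/m³ = 198.0 kg/d.
Biomass produced: P_X = Y_obs·Q·ΔS = 0.5302 × 198.0 ≈ 105.0 kg VSS/d.

P_X ≈ 105 kg VSS/d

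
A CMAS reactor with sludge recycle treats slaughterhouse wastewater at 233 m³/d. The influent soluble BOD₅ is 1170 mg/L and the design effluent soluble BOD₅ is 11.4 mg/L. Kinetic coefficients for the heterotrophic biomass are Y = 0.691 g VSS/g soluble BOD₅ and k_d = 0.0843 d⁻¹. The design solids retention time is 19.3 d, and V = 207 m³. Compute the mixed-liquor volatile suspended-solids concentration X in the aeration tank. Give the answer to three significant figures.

X ≈ 6620 mg/L

From V·X·(1 + k_d·θ_c) = Y·Q·(S₀ − S)·θ_c: X = 0.691 × 233 × (1170 − 11.4) × 19.3 / [207 × (1 + 0.0843 × 19.3)] = 6621 mg/L.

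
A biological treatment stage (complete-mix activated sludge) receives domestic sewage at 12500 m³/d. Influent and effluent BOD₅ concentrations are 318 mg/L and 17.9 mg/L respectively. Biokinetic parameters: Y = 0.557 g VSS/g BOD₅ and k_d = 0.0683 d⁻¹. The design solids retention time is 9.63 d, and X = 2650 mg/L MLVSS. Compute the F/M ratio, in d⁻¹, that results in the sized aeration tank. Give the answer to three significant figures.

F/M ≈ 0.327 d⁻¹

From the SRT design equation V = Y Q (S₀−S) θ_c / [X (1 + k_d θ_c)] = 0.557 × 12500 × (318 − 17.9) × 9.63 / [2650 × (1 + 0.0683 × 9.63)] = 2.01×10^7 / 4393 = 4580 m³.
Food-to-microorganism ratio F/M = Q S₀ / (V X) = 12500 × 318 / (4580 × 2650) = 0.3275 d⁻¹.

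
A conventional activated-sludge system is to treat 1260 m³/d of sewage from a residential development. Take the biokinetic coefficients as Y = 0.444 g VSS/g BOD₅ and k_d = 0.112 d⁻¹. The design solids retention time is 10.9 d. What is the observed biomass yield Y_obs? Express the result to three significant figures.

Y_obs = Y / (1 + k_d θ_c) = 0.444 / (1 + 0.112 × 10.9) = 0.444 / 2.221 = 0.1999.

Y_obs ≈ 0.200 g VSS/g BOD₅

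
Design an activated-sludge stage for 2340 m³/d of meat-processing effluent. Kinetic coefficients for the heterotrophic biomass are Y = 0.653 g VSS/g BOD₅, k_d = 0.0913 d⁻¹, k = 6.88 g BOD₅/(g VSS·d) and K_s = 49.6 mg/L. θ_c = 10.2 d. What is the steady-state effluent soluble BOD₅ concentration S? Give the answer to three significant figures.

S ≈ 2.18 mg/L

Effluent substrate depends only on kinetics and SRT: S = K_s(1 + k_d θ_c) / [θ_c(Yk − k_d) − 1] = 49.6 × (1 + 0.0913 × 10.2) / [10.2 × (0.653 × 6.88 − 0.0913) − 1] = 95.79 / 43.89 = 2.182 mg/L.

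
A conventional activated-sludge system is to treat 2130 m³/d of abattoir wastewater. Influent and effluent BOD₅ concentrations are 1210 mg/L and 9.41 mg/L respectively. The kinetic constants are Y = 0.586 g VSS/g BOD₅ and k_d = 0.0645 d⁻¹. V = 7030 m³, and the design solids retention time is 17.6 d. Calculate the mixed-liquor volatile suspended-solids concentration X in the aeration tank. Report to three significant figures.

X = Y·Q·ΔS·θ_c / [V·(1 + k_d θ_c)] = 0.586 × 2130 × (1210 − 9.41) × 17.6 / [7030 × (1 + 0.0645 × 17.6)] = 1757 mg/L.

X ≈ 1760 mg/L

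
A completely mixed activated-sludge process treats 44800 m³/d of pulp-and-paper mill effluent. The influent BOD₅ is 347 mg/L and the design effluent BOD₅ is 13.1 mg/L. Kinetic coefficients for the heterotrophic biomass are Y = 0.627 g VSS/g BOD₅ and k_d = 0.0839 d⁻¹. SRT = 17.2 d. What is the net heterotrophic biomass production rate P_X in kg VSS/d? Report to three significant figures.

The observed yield is Y_obs = Y/(1 + k_d·θ_c) = 0.627 / (1 + 0.0839 × 17.2) = 0.627 / 2.443 = 0.2566 g VSS per g BOD₅ removed.
Mass of BOD₅ removed per day: Q(S₀ − S) = 44800 × 333.9 g/m³ = 14959 kg/d.
Biomass produced: P_X = Y_obs·Q·ΔS = 0.2566 × 14959 ≈ 3839 kg VSS/d.

P_X ≈ 3840 kg VSS/d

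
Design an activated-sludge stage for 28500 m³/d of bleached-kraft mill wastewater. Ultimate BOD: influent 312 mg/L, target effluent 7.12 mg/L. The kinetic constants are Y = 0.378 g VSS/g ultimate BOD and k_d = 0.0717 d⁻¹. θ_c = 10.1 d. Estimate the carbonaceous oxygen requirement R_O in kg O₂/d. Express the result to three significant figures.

R_O ≈ 5980 kg O₂/d

Observed yield with endogenous decay: Y_obs = Y / (1 + k_d·θ_c) = 0.378 / (1 + 0.0717 × 10.1) = 0.378 / 1.724 = 0.2192 g VSS/g ultimate BOD.
Q·(S₀ − S) = 28500 × (312 − 7.12) × 10⁻³ = 8689 kg/d removed.
Net sludge production P_X = 0.2192 × 8689 = 1905 kg VSS/d.
Carbonaceous O₂ demand = substrate oxidised − cell-mass equivalent = 8689 − 1.42 × 1905 = 5984 kg O₂/d.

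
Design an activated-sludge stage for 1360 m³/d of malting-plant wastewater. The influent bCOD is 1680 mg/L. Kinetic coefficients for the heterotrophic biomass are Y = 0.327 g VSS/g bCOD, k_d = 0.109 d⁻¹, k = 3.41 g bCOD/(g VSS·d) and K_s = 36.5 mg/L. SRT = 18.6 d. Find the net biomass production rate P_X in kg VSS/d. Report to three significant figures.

P_X ≈ 246 kg VSS/d

From the Monod/SRT balance for a CMAS, S = K_s·(1+k_d θ_c)/[θ_c·(Y k − k_d) − 1] = 36.5 × (1 + 0.109 × 18.6) / [18.6 × (0.327 × 3.41 − 0.109) − 1] = 110.5 / 17.71 = 6.238 mg/L.
Correct the yield for decay: Y_obs = Y/(1 + k_d θ_c) = 0.327 / (1 + 0.109 × 18.6) = 0.327 / 3.027 = 0.1080.
Q·(S₀ − S) = 1360 × (1680 − 6.24) × 10⁻³ = 2276 kg/d removed.
Biomass produced: P_X = Y_obs·Q·ΔS = 0.1080 × 2276 ≈ 245.9 kg VSS/d.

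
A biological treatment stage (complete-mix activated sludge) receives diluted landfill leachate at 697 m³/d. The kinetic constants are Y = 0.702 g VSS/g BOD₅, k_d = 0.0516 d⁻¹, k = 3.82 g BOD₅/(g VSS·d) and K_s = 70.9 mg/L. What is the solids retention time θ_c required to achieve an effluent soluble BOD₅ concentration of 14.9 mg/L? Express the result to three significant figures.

θ_c ≈ 2.41 d

From 1/θ_c = Y·k·S/(K_s + S) − k_d: Y·k·S/(K_s+S) = 0.702 × 3.82 × 14.9 / (70.9 + 14.9) = 0.4657 d⁻¹.
Then 1/θ_c = μ − k_d = 0.4657 − 0.0516 = 0.4141 d⁻¹, giving θ_c = 2.415 d.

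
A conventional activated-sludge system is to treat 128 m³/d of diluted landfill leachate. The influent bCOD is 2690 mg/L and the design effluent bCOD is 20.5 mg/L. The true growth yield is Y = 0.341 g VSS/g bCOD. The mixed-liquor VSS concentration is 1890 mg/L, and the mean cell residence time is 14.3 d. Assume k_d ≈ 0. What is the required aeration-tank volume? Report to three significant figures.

With k_d = 0 the design equation reduces to V = Y Q (S₀−S) θ_c / X = 0.341 × 128 × (2690 − 20.5) × 14.3 / 1890 = 881.6 m³.

V ≈ 882 m³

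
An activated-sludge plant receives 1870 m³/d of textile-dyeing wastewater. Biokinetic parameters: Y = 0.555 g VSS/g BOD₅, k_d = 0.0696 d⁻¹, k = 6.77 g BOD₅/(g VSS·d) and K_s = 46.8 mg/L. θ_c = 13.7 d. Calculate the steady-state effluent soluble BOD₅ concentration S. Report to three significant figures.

Effluent substrate depends only on kinetics and SRT: S = K_s(1 + k_d θ_c) / [θ_c(Yk − k_d) − 1] = 46.8 × (1 + 0.0696 × 13.7) / [13.7 × (0.555 × 6.77 − 0.0696) − 1] = 91.42 / 49.52 = 1.846 mg/L.

S ≈ 1.85 mg/L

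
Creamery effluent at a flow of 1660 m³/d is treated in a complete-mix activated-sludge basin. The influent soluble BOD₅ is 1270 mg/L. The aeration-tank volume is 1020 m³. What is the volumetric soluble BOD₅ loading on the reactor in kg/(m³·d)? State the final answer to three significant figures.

Volumetric loading L_v = Q·S₀ / V = 1660 × 1270 g/m³ / 1020 m³ = 2067 g/(m³·d) = 2.067 kg soluble BOD₅/(m³·d).

L_v ≈ 2.07 kg soluble BOD₅/(m³·d)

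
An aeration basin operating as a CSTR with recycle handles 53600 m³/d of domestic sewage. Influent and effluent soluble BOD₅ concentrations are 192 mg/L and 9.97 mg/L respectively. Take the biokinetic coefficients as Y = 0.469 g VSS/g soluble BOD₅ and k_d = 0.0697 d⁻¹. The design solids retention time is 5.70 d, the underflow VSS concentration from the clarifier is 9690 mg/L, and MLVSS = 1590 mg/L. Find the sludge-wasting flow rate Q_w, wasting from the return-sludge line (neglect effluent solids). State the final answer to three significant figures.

Rearranging the biomass balance for a CMAS with decay, V = Y·Q·ΔS·θ_c / [X·(1+k_d θ_c)] = 0.469 × 53600 × (192 − 9.97) × 5.70 / [1590 × (1 + 0.0697 × 5.70)] = 2.61×10^7 / 2222 = 11740 m³.
Wasting from the return line (neglecting effluent solids): Q_w = V·X / (θ_c·X_r) = 11740 × 1590 / (5.70 × 9690) = 338.0 m³/d.

Q_w ≈ 338 m³/d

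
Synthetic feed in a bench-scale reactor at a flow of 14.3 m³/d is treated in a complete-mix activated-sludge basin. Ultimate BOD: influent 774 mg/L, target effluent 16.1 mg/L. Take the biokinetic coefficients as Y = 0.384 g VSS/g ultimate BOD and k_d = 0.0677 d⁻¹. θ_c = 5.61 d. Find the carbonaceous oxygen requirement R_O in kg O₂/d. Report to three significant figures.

R_O ≈ 6.55 kg O₂/d

Y_obs = Y / (1 + k_d θ_c) = 0.384 / (1 + 0.0677 × 5.61) = 0.384 / 1.380 = 0.2783.
ΔS = 774 − 16.1 = 757.9 mg/L, so the substrate removal rate is 14.3 × 757.9/1000 = 10.84 kg ultimate BOD/d.
Net sludge production P_X = 0.2783 × 10.84 = 3.016 kg VSS/d.
R_O = Q·ΔS − 1.42 P_X = 10.84 − 4.283 = 6.555 kg O₂/d.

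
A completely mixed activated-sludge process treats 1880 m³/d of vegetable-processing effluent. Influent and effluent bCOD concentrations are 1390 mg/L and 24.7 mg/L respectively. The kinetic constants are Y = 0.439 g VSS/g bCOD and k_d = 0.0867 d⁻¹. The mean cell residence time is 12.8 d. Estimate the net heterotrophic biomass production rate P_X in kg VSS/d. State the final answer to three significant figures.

P_X ≈ 534 kg VSS/d

Correct the yield for decay: Y_obs = Y/(1 + k_d θ_c) = 0.439 / (1 + 0.0867 × 12.8) = 0.439 / 2.110 = 0.2081.
Mass of bCOD removed per day: Q(S₀ − S) = 1880 × 1365 g/m³ = 2567 kg/d.
Biomass produced: P_X = Y_obs·Q·ΔS = 0.2081 × 2567 ≈ 534.1 kg VSS/d.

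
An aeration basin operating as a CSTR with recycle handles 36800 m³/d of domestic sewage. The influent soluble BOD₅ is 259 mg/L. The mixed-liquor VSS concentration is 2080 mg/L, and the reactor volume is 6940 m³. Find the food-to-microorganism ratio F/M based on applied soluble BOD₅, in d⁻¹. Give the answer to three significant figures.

F/M = Q·S₀ / (V·X) = 36800 × 259 / (6940 × 2080) = 0.6603 g soluble BOD₅·(g VSS·d)⁻¹.

F/M ≈ 0.660 d⁻¹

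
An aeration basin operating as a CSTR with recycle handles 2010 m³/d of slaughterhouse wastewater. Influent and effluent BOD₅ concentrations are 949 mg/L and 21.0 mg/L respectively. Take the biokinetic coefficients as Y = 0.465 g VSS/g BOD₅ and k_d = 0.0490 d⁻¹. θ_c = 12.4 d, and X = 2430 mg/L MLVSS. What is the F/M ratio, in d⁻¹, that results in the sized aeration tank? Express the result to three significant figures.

F/M ≈ 0.285 d⁻¹

Rearranging the biomass balance for a CMAS with decay, V = Y·Q·ΔS·θ_c / [X·(1+k_d θ_c)] = 0.465 × 2010 × (949 − 21.0) × 12.4 / [2430 × (1 + 0.0490 × 12.4)] = 1.08×10^7 / 3906 = 2753 m³.
F/M = applied load / biomass = Q·S₀/(V·X) = 2010 × 949 / (2753 × 2430) = 0.2851 d⁻¹.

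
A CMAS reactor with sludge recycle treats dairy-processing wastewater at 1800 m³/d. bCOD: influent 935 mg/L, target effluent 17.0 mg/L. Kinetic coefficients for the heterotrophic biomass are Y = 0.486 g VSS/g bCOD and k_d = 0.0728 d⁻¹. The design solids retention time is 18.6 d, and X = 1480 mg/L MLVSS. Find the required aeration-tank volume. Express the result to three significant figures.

From the SRT design equation V = Y Q (S₀−S) θ_c / [X (1 + k_d θ_c)] = 0.486 × 1800 × (935 − 17.0) × 18.6 / [1480 × (1 + 0.0728 × 18.6)] = 1.49×10^7 / 3484 = 4287 m³.

V ≈ 4290 m³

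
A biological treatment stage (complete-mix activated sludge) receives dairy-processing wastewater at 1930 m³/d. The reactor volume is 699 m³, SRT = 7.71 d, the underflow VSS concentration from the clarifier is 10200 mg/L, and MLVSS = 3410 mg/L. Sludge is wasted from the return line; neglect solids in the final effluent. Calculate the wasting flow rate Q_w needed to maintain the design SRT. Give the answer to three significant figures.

θ_c = V·X/(Q_w·X_r) when wasting from the recycle, so Q_w = V·X/(θ_c·X_r) = 699.0 × 3410 / (7.71 × 10200) = 30.31 m³/d.

Q_w ≈ 30.3 m³/d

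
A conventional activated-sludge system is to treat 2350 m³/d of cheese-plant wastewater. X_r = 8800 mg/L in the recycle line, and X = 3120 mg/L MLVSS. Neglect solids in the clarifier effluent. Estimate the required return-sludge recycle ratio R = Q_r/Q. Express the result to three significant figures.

R = Q_r/Q = X/(X_r − X) = 3120 / (8800 − 3120) = 0.5493.

R ≈ 0.549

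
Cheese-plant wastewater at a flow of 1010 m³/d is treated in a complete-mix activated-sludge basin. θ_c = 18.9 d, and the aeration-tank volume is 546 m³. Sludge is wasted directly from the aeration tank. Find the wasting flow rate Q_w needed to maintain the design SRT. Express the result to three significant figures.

With mixed-liquor wasting, θ_c = V/Q_w, so Q_w = V/θ_c = 546.0/18.9 = 28.89 m³/d.

Q_w ≈ 28.9 m³/d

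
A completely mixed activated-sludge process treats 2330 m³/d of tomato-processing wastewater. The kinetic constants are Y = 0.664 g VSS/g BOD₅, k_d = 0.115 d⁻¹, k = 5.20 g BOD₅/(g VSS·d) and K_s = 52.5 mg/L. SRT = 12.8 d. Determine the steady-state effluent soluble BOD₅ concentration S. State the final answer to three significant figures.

S ≈ 3.11 mg/L

From the Monod/SRT balance for a CMAS, S = K_s·(1+k_d θ_c)/[θ_c·(Y k − k_d) − 1] = 52.5 × (1 + 0.115 × 12.8) / [12.8 × (0.664 × 5.20 − 0.115) − 1] = 129.8 / 41.72 = 3.110 mg/L.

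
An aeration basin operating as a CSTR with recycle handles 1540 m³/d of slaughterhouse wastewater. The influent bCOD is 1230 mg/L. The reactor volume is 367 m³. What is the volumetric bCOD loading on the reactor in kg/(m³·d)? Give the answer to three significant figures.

L_v = Q S₀ / V = 1540 × 1230 × 10⁻³ / 367.0 = 5.161 kg/(m³·d).

L_v ≈ 5.16 kg bCOD/(m³·d)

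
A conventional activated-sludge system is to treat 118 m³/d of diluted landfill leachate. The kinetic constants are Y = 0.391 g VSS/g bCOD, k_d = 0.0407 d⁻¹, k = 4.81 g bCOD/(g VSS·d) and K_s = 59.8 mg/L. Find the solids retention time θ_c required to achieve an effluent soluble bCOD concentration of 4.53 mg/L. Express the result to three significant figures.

At the target effluent, Y k S/(K_s+S) = 0.391×4.81×4.53/64.33 = 0.1324 d⁻¹.
θ_c = 1/(μ − k_d) = 1/(0.1324 − 0.0407) = 1/0.09174 = 10.90 d.

θ_c ≈ 10.9 d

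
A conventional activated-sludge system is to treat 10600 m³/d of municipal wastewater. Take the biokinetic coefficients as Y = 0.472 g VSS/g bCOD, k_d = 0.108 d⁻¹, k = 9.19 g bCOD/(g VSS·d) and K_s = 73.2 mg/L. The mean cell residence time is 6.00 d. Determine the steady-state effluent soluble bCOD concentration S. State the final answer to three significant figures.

S ≈ 4.95 mg/L

Effluent substrate depends only on kinetics and SRT: S = K_s(1 + k_d θ_c) / [θ_c(Yk − k_d) − 1] = 73.2 × (1 + 0.108 × 6.00) / [6.00 × (0.472 × 9.19 − 0.108) − 1] = 120.6 / 24.38 = 4.948 mg/L.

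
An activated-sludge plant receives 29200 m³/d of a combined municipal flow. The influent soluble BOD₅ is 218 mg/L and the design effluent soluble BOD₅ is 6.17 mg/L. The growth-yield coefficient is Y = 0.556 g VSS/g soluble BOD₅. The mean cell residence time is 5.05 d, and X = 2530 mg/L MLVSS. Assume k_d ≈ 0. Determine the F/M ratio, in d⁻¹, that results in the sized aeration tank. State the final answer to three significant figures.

Biomass mass balance (decay neglected): V·X = Y·Q·(S₀ − S)·θ_c, so V = 0.556 × 29200 × (218 − 6.17) × 5.05 / 2530 = 6865 m³.
Food-to-microorganism ratio F/M = Q S₀ / (V X) = 29200 × 218 / (6865 × 2530) = 0.3665 d⁻¹.

F/M ≈ 0.367 d⁻¹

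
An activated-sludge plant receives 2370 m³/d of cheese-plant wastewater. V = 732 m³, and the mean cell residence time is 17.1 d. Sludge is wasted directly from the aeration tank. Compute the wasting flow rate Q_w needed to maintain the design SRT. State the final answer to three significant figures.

For wasting at MLVSS concentration, Q_w = V/θ_c = 732.0/17.1 = 42.81 m³/d.

Q_w ≈ 42.8 m³/d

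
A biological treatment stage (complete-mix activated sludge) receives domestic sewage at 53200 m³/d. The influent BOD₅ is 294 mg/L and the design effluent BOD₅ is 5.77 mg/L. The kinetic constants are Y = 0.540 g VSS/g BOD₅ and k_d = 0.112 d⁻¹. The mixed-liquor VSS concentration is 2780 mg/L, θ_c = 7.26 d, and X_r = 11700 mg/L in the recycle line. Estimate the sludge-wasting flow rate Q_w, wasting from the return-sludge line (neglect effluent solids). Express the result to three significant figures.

Q_w ≈ 390 m³/d

Rearranging the biomass balance for a CMAS with decay, V = Y·Q·ΔS·θ_c / [X·(1+k_d θ_c)] = 0.540 × 53200 × (294 − 5.77) × 7.26 / [2780 × (1 + 0.112 × 7.26)] = 6.01×10^7 / 5040 = 11926 m³.
Q_w = (V·X)/(θ_c X_r) = 11926 × 2780 / (7.26 × 11700) = 390.3 m³/d.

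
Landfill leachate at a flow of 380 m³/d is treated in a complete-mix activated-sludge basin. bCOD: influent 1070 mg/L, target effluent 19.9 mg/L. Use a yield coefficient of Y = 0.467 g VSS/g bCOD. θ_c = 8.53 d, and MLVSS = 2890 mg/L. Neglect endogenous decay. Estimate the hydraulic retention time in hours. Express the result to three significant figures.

τ ≈ 34.7 h

V·X = Y·Q·ΔS·θ_c gives V = 0.467 × 380 × (1070 − 19.9) × 8.53 / 2890 = 550.0 m³.
Hydraulic retention time τ = V/Q = 550.0 / 380 = 1.447 d = 34.74 h.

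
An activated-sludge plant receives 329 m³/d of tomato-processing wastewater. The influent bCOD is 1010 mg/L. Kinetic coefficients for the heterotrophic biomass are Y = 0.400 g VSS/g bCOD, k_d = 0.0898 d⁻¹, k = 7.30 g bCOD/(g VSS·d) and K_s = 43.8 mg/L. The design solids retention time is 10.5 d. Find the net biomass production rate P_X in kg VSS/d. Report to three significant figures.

Effluent substrate depends only on kinetics and SRT: S = K_s(1 + k_d θ_c) / [θ_c(Yk − k_d) − 1] = 43.8 × (1 + 0.0898 × 10.5) / [10.5 × (0.400 × 7.30 − 0.0898) − 1] = 85.10 / 28.72 = 2.963 mg/L.
The observed yield is Y_obs = Y/(1 + k_d·θ_c) = 0.400 / (1 + 0.0898 × 10.5) = 0.400 / 1.943 = 0.2059 g VSS per g bCOD removed.
Q·(S₀ − S) = 329 × (1010 − 2.96) × 10⁻³ = 331.3 kg/d removed.
So the net sludge growth is P_X = 0.2059 × 331.3 = 68.21 kg VSS/d.

P_X ≈ 68.2 kg VSS/d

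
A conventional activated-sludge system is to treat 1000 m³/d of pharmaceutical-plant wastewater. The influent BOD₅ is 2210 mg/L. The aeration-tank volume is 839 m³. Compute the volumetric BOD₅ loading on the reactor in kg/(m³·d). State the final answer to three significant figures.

L_v = Q S₀ / V = 1000 × 2210 × 10⁻³ / 839.0 = 2.634 kg/(m³·d).

L_v ≈ 2.63 kg BOD₅/(m³·d)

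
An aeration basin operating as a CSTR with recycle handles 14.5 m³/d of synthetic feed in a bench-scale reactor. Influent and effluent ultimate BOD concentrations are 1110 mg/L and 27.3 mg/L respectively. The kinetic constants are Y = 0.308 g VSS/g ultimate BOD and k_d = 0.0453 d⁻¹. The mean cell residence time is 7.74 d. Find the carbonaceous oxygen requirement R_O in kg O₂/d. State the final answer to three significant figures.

The observed yield is Y_obs = Y/(1 + k_d·θ_c) = 0.308 / (1 + 0.0453 × 7.74) = 0.308 / 1.351 = 0.2280 g VSS per g ultimate BOD removed.
Q·(S₀ − S) = 14.5 × (1110 − 27.3) × 10⁻³ = 15.70 kg/d removed.
Net sludge production P_X = 0.2280 × 15.70 = 3.580 kg VSS/d.
R_O = Q·(S₀ − S) − 1.42·P_X = 15.70 − 1.42 × 3.580 = 10.62 kg O₂/d.

R_O ≈ 10.6 kg O₂/d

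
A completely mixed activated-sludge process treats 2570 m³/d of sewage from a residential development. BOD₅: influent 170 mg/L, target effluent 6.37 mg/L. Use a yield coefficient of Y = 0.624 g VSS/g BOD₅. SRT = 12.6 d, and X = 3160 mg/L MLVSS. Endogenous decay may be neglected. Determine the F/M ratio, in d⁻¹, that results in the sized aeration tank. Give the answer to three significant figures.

F/M ≈ 0.132 d⁻¹

With k_d = 0 the design equation reduces to V = Y Q (S₀−S) θ_c / X = 0.624 × 2570 × (170 − 6.37) × 12.6 / 3160 = 1046 m³.
Food-to-microorganism ratio F/M = Q S₀ / (V X) = 2570 × 170 / (1046 × 3160) = 0.1321 d⁻¹.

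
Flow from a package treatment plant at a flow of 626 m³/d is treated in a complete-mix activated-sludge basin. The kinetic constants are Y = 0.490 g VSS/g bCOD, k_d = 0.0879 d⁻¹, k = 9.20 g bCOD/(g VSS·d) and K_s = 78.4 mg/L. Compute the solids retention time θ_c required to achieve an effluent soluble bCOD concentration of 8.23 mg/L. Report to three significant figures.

Specific growth rate at S = 8.23 mg/L: μ = YkS/(K_s+S) = 0.490·9.20·8.23/(78.4+8.23) = 0.4283 d⁻¹.
Then 1/θ_c = μ − k_d = 0.4283 − 0.0879 = 0.3404 d⁻¹, giving θ_c = 2.938 d.

θ_c ≈ 2.94 d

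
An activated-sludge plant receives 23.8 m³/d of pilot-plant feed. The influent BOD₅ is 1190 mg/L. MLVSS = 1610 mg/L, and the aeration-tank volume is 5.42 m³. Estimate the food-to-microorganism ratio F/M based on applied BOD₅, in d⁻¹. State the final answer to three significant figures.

F/M = Q·S₀ / (V·X) = 23.8 × 1190 / (5.420 × 1610) = 3.246 g BOD₅·(g VSS·d)⁻¹.

F/M ≈ 3.25 d⁻¹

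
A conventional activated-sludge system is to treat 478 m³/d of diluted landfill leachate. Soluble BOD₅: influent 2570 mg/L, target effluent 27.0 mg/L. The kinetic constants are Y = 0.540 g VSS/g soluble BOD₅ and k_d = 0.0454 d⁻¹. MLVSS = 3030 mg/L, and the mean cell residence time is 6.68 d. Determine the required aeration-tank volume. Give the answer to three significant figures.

Rearranging the biomass balance for a CMAS with decay, V = Y·Q·ΔS·θ_c / [X·(1+k_d θ_c)] = 0.540 × 478 × (2570 − 27.0) × 6.68 / [3030 × (1 + 0.0454 × 6.68)] = 4.38×10^6 / 3949 = 1110 m³.

V ≈ 1110 m³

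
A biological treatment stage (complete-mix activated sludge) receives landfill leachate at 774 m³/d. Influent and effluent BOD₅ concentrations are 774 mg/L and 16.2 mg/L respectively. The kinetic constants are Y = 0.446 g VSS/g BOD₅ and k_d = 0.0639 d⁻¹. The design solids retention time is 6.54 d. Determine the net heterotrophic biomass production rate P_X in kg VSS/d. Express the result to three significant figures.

P_X ≈ 184 kg VSS/d

The observed yield is Y_obs = Y/(1 + k_d·θ_c) = 0.446 / (1 + 0.0639 × 6.54) = 0.446 / 1.418 = 0.3145 g VSS per g BOD₅ removed.
ΔS = 774 − 16.2 = 757.8 mg/L, so the substrate removal rate is 774 × 757.8/1000 = 586.5 kg BOD₅/d.
Biomass produced: P_X = Y_obs·Q·ΔS = 0.3145 × 586.5 ≈ 184.5 kg VSS/d.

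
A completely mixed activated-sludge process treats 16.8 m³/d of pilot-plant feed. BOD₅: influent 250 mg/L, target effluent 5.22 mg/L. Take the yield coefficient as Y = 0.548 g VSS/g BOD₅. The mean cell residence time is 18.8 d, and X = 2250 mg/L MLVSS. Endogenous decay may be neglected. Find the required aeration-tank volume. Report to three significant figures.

V ≈ 18.8 m³

V·X = Y·Q·ΔS·θ_c gives V = 0.548 × 16.8 × (250 − 5.22) × 18.8 / 2250 = 18.83 m³.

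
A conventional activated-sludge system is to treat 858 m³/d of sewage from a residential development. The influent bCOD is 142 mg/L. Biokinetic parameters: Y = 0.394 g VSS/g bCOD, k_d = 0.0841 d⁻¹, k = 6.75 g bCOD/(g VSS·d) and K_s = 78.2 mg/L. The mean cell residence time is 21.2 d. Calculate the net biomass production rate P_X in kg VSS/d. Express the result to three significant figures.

For a completely mixed reactor with recycle the Lawrence–McCarty relation gives S = K_s·(1 + k_d·θ_c) / [θ_c·(Y·k − k_d) − 1] = 78.2 × (1 + 0.0841 × 21.2) / [21.2 × (0.394 × 6.75 − 0.0841) − 1] = 217.6 / 53.60 = 4.060 mg/L.
Y_obs = Y / (1 + k_d θ_c) = 0.394 / (1 + 0.0841 × 21.2) = 0.394 / 2.783 = 0.1416.
Mass of bCOD removed per day: Q(S₀ − S) = 858 × 137.9 g/m³ = 118.4 kg/d.
So the net sludge growth is P_X = 0.1416 × 118.4 = 16.76 kg VSS/d.

P_X ≈ 16.8 kg VSS/d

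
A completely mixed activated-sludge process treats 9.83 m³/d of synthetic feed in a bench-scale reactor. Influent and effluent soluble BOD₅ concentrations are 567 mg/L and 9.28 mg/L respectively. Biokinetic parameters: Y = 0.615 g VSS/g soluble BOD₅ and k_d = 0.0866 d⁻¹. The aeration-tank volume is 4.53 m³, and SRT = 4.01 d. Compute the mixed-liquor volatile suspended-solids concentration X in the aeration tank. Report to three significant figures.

X = Y·Q·ΔS·θ_c / [V·(1 + k_d θ_c)] = 0.615 × 9.83 × (567 − 9.28) × 4.01 / [4.53 × (1 + 0.0866 × 4.01)] = 2215 mg/L.

X ≈ 2220 mg/L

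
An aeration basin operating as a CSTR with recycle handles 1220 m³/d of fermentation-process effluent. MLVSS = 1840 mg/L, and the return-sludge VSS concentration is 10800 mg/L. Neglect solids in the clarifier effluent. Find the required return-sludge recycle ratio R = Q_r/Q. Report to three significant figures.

Solids balance on the clarifier gives (1+R)X = R·X_r, so R = X/(X_r − X) = 1840 / (10800 − 1840) = 0.2054.

R ≈ 0.205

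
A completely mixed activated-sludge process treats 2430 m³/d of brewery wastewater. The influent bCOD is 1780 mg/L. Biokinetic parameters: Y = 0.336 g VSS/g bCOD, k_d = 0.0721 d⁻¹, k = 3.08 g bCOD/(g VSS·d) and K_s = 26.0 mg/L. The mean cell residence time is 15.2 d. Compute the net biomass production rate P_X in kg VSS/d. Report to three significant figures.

From the Monod/SRT balance for a CMAS, S = K_s·(1+k_d θ_c)/[θ_c·(Y k − k_d) − 1] = 26.0 × (1 + 0.0721 × 15.2) / [15.2 × (0.336 × 3.08 − 0.0721) − 1] = 54.49 / 13.63 = 3.997 mg/L.
The observed yield is Y_obs = Y/(1 + k_d·θ_c) = 0.336 / (1 + 0.0721 × 15.2) = 0.336 / 2.096 = 0.1603 g VSS per g bCOD removed.
ΔS = 1780 − 4.00 = 1776 mg/L, so the substrate removal rate is 2430 × 1776/1000 = 4316 kg bCOD/d.
Biomass produced: P_X = Y_obs·Q·ΔS = 0.1603 × 4316 ≈ 691.9 kg VSS/d.

P_X ≈ 692 kg VSS/d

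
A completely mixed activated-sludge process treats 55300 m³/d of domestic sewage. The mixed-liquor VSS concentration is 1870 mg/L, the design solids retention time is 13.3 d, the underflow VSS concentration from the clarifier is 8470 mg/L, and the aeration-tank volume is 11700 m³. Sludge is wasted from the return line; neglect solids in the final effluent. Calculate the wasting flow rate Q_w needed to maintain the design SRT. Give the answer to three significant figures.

Q_w ≈ 194 m³/d

θ_c = V·X/(Q_w·X_r) when wasting from the recycle, so Q_w = V·X/(θ_c·X_r) = 11700 × 1870 / (13.3 × 8470) = 194.2 m³/d.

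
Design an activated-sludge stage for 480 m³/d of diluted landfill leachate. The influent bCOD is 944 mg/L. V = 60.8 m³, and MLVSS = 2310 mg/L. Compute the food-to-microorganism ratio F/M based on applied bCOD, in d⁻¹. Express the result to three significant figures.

F/M ≈ 3.23 d⁻¹

F/M = Q·S₀ / (V·X) = 480 × 944 / (60.80 × 2310) = 3.226 g bCOD·(g VSS·d)⁻¹.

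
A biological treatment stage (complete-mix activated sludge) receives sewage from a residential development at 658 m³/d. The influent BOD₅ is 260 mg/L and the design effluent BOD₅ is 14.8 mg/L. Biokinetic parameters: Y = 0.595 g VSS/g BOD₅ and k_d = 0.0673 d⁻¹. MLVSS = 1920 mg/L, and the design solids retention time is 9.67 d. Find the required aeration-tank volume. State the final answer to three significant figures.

Steady-state biomass mass balance: V·X·(1 + k_d·θ_c) = Y·Q·(S₀ − S)·θ_c, so V = 0.595 × 658 × (260 − 14.8) × 9.67 / [1920 × (1 + 0.0673 × 9.67)] = 9.28×10^5 / 3170 = 292.9 m³.

V ≈ 293 m³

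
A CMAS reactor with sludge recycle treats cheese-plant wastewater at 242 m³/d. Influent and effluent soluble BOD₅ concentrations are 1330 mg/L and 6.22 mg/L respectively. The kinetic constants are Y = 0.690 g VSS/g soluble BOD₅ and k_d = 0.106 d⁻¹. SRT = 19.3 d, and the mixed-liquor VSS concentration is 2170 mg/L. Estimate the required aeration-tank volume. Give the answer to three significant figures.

Rearranging the biomass balance for a CMAS with decay, V = Y·Q·ΔS·θ_c / [X·(1+k_d θ_c)] = 0.690 × 242 × (1330 − 6.22) × 19.3 / [2170 × (1 + 0.106 × 19.3)] = 4.27×10^6 / 6609 = 645.5 m³.

V ≈ 645 m³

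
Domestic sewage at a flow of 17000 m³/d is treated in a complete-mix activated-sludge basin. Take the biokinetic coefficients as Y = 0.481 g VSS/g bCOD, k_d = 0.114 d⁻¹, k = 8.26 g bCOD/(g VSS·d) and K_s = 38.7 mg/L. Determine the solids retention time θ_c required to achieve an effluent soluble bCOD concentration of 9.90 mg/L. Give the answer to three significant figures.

Specific growth rate at S = 9.90 mg/L: μ = YkS/(K_s+S) = 0.481·8.26·9.90/(38.7+9.90) = 0.8093 d⁻¹.
θ_c = 1/(μ − k_d) = 1/(0.8093 − 0.114) = 1/0.6953 = 1.438 d.

θ_c ≈ 1.44 d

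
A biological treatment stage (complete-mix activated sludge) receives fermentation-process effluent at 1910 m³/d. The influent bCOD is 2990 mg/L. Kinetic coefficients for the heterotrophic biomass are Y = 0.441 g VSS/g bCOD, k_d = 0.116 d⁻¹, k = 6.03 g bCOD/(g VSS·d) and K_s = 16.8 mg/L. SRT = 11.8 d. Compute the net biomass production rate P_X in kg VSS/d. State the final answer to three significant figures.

For a completely mixed reactor with recycle the Lawrence–McCarty relation gives S = K_s·(1 + k_d·θ_c) / [θ_c·(Y·k − k_d) − 1] = 16.8 × (1 + 0.116 × 11.8) / [11.8 × (0.441 × 6.03 − 0.116) − 1] = 39.80 / 29.01 = 1.372 mg/L.
Y_obs = Y / (1 + k_d θ_c) = 0.441 / (1 + 0.116 × 11.8) = 0.441 / 2.369 = 0.1862.
Mass of bCOD removed per day: Q(S₀ − S) = 1910 × 2989 g/m³ = 5708 kg/d.
Biomass produced: P_X = Y_obs·Q·ΔS = 0.1862 × 5708 ≈ 1063 kg VSS/d.

P_X ≈ 1060 kg VSS/d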